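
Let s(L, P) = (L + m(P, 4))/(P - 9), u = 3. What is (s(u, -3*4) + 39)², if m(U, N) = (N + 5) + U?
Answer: 1521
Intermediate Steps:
m(U, N) = 5 + N + U (m(U, N) = (5 + N) + U = 5 + N + U)
s(L, P) = (9 + L + P)/(-9 + P) (s(L, P) = (L + (5 + 4 + P))/(P - 9) = (L + (9 + P))/(-9 + P) = (9 + L + P)/(-9 + P))
(s(u, -3*4) + 39)² = ((9 + 3 - 3*4)/(-9 - 3*4) + 39)² = ((9 + 3 - 12)/(-9 - 12) + 39)² = (0/(-21) + 39)² = (-1/21*0 + 39)² = (0 + 39)² = 39² = 1521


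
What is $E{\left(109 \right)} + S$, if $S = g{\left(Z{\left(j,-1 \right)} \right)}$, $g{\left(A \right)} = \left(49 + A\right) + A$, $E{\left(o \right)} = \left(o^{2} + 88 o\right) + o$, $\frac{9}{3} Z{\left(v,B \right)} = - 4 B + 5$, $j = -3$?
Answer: $21637$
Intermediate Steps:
$Z{\left(v,B \right)} = \frac{5}{3} - \frac{4 B}{3}$ ($Z{\left(v,B \right)} = \frac{- 4 B + 5}{3} = \frac{5 - 4 B}{3} = \frac{5}{3} - \frac{4 B}{3}$)
$E{\left(o \right)} = o^{2} + 89 o$
$g{\left(A \right)} = 49 + 2 A$
$S = 55$ ($S = 49 + 2 \left(\frac{5}{3} - - \frac{4}{3}\right) = 49 + 2 \left(\frac{5}{3} + \frac{4}{3}\right) = 49 + 2 \cdot 3 = 49 + 6 = 55$)
$E{\left(109 \right)} + S = 109 \left(89 + 109\right) + 55 = 109 \cdot 198 + 55 = 21582 + 55 = 21637$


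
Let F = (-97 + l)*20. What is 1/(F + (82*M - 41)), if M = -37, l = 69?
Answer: -1/3635 ≈ -0.00027510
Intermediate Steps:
F = -560 (F = (-97 + 69)*20 = -28*20 = -560)
1/(F + (82*M - 41)) = 1/(-560 + (82*(-37) - 41)) = 1/(-560 + (-3034 - 41)) = 1/(-560 - 3075) = 1/(-3635) = -1/3635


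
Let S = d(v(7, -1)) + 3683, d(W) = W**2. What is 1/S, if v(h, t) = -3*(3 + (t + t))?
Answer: 1/3692 ≈ 0.00027086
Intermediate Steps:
v(h, t) = -9 - 6*t (v(h, t) = -3*(3 + 2*t) = -9 - 6*t)
S = 3692 (S = (-9 - 6*(-1))**2 + 3683 = (-9 + 6)**2 + 3683 = (-3)**2 + 3683 = 9 + 3683 = 3692)
1/S = 1/3692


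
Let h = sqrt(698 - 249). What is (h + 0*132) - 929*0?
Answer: sqrt(449) ≈ 21.190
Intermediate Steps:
h = sqrt(449) ≈ 21.190
(h + 0*132) - 929*0 = (sqrt(449) + 0*132) - 929*0 = (sqrt(449) + 0) + 0 = sqrt(449) + 0 = sqrt(449)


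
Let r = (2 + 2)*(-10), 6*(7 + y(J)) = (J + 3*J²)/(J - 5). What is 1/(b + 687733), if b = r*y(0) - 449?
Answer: 1/687564 ≈ 1.4544e-6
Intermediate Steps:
y(J) = -7 + (J + 3*J²)/(6*(-5 + J)) (y(J) = -7 + ((J + 3*J²)/(J - 5))/6 = -7 + ((J + 3*J²)/(-5 + J))/6 = -7 + (J + 3*J²)/(6*(-5 + J)))
r = -40 (r = 4*(-10) = -40)
b = -169 (b = -20*(210 - 41*0 + 3*0²)/(3*(-5 + 0)) - 449 = -20*(210 + 0 + 3*0)/(3*(-5)) - 449 = -20*(-1)*(210 + 0 + 0)/(3*5) - 449 = -20*(-1)*210/(3*5) - 449 = -40*(-7) - 449 = 280 - 449 = -169)
1/(b + 687733) = 1/(-169 + 687733) = 1/687564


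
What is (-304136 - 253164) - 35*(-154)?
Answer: -551910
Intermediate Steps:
(-304136 - 253164) - 35*(-154) = -557300 + 5390 = -551910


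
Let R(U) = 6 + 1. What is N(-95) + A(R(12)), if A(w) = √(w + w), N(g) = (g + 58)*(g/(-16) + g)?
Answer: 52725/16 + √14 ≈ 3299.1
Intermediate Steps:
R(U) = 7
N(g) = 15*g*(58 + g)/16 (N(g) = (58 + g)*(g*(-1/16) + g) = (58 + g)*(-g/16 + g) = (58 + g)*(15*g/16) = 15*g*(58 + g)/16)
A(w) = √2*√w (A(w) = √(2*w) = √2*√w)
N(-95) + A(R(12)) = (15/16)*(-95)*(58 - 95) + √2*√7 = (15/16)*(-95)*(-37) + √14 = 52725/16 + √14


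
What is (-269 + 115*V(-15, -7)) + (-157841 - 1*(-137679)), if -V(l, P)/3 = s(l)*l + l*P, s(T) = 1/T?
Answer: -57001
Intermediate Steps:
V(l, P) = -3 - 3*P*l (V(l, P) = -3*(l/l + l*P) = -3*(1 + P*l) = -3 - 3*P*l)
(-269 + 115*V(-15, -7)) + (-157841 - 1*(-137679)) = (-269 + 115*(-3 - 3*(-7)*(-15))) + (-157841 - 1*(-137679)) = (-269 + 115*(-3 - 315)) + (-157841 + 137679) = (-269 + 115*(-318)) - 20162 = (-269 - 36570) - 20162 = -36839 - 20162 = -57001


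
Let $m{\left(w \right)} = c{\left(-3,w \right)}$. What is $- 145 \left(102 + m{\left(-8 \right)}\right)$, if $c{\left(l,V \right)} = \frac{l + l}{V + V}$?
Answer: $- \frac{118755}{8} \approx -14844.0$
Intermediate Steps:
$c{\left(l,V \right)} = \frac{l}{V}$ ($c{\left(l,V \right)} = \frac{2 l}{2 V} = 2 l \frac{1}{2 V} = \frac{l}{V}$)
$m{\left(w \right)} = - \frac{3}{w}$
$- 145 \left(102 + m{\left(-8 \right)}\right) = - 145 \left(102 - \frac{3}{-8}\right) = - 145 \left(102 - - \frac{3}{8}\right) = - 145 \left(102 + \frac{3}{8}\right) = \left(-145\right) \frac{819}{8} = - \frac{118755}{8}$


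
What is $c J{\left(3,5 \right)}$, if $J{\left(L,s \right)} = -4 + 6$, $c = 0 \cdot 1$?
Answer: $0$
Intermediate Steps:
$c = 0$
$J{\left(L,s \right)} = 2$
$c J{\left(3,5 \right)} = 0 \cdot 2 = 0$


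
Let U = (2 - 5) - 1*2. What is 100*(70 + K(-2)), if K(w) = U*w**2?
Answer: 5000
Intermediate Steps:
U = -5 (U = -3 - 2 = -5)
K(w) = -5*w**2
100*(70 + K(-2)) = 100*(70 - 5*(-2)**2) = 100*(70 - 5*4) = 100*(70 - 20) = 100*50 = 5000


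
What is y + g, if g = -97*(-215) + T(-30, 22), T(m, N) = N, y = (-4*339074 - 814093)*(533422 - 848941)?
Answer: 684798987768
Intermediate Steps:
y = 684798966891 (y = (-1356296 - 814093)*(-315519) = -2170389*(-315519) = 684798966891)
g = 20877 (g = -97*(-215) + 22 = 20855 + 22 = 20877)
y + g = 684798966891 + 20877 = 684798987768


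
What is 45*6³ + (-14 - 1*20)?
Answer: 9686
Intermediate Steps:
45*6³ + (-14 - 1*20) = 45*216 + (-14 - 20) = 9720 - 34 = 9686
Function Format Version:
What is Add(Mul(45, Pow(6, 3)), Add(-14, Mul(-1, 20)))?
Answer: 9686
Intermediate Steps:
Add(Mul(45, Pow(6, 3)), Add(-14, Mul(-1, 20))) = Add(Mul(45, 216), Add(-14, -20)) = Add(9720, -34) = 9686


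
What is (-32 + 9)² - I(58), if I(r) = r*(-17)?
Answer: 1515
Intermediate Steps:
I(r) = -17*r
(-32 + 9)² - I(58) = (-32 + 9)² - (-17)*58 = (-23)² - 1*(-986) = 529 + 986 = 1515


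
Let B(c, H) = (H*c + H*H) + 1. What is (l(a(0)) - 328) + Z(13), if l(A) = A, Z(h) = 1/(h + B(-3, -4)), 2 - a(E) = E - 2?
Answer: -13607/42 ≈ -323.98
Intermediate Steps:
B(c, H) = 1 + H**2 + H*c (B(c, H) = (H*c + H**2) + 1 = (H**2 + H*c) + 1 = 1 + H**2 + H*c)
a(E) = 4 - E (a(E) = 2 - (E - 2) = 2 - (-2 + E) = 2 + (2 - E) = 4 - E)
Z(h) = 1/(29 + h) (Z(h) = 1/(h + (1 + (-4)**2 - 4*(-3))) = 1/(h + (1 + 16 + 12)) = 1/(h + 29) = 1/(29 + h))
(l(a(0)) - 328) + Z(13) = ((4 - 1*0) - 328) + 1/(29 + 13) = ((4 + 0) - 328) + 1/42 = (4 - 328) + 1/42 = -324 + 1/42 = -13607/42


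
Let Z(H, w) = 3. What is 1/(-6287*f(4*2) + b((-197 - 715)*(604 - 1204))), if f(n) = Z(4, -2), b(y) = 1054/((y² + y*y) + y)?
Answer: -299428113600/5647513650609073 ≈ -5.3019e-5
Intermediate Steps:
b(y) = 1054/(y + 2*y²) (b(y) = 1054/((y² + y²) + y) = 1054/(2*y² + y) = 1054/(y + 2*y²))
f(n) = 3
1/(-6287*f(4*2) + b((-197 - 715)*(604 - 1204))) = 1/(-6287*3 + 1054/((((-197 - 715)*(604 - 1204)))*(1 + 2*((-197 - 715)*(604 - 1204))))) = 1/(-18861 + 1054/(((-912*(-600)))*(1 + 2*(-912*(-600))))) = 1/(-18861 + 1054/(547200*(1 + 2*547200))) = 1/(-18861 + 1054*(1/547200)/(1 + 1094400)) = 1/(-18861 + 1054*(1/547200)/1094401) = 1/(-18861 + 1054*(1/547200)*(1/1094401)) = 1/(-18861 + 527/299428113600) = 1/(-5647513650609073/299428113600) = -299428113600/5647513650609073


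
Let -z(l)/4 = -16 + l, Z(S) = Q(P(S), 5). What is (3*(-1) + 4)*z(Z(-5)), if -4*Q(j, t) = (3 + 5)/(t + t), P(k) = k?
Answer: 324/5 ≈ 64.800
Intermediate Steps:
Q(j, t) = -1/t (Q(j, t) = -(3 + 5)/(4*(t + t)) = -2/(2*t) = -2*1/(2*t) = -1/t)
Z(S) = -⅕ (Z(S) = -1/5 = -1*⅕ = -⅕)
z(l) = 64 - 4*l (z(l) = -4*(-16 + l) = 64 - 4*l)
(3*(-1) + 4)*z(Z(-5)) = (3*(-1) + 4)*(64 - 4*(-⅕)) = (-3 + 4)*(64 + ⅘) = 1*(324/5) = 324/5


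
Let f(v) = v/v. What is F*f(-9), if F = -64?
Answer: -64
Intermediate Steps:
f(v) = 1
F*f(-9) = -64*1 = -64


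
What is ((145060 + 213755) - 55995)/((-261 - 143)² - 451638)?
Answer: -151410/144211 ≈ -1.0499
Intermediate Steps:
((145060 + 213755) - 55995)/((-261 - 143)² - 451638) = (358815 - 55995)/((-404)² - 451638) = 302820/(163216 - 451638) = 302820/(-288422) = 302820*(-1/288422) = -151410/144211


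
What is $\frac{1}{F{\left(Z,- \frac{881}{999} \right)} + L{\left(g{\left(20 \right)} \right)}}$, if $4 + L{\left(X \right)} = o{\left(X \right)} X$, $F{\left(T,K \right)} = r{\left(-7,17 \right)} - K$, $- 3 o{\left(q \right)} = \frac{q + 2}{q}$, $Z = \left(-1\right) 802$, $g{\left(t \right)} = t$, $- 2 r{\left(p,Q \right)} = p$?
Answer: $- \frac{1998}{13889} \approx -0.14385$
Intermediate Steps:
$r{\left(p,Q \right)} = - \frac{p}{2}$
$Z = -802$
$o{\left(q \right)} = - \frac{2 + q}{3 q}$ ($o{\left(q \right)} = - \frac{\left(q + 2\right) \frac{1}{q}}{3} = - \frac{\left(2 + q\right) \frac{1}{q}}{3} = - \frac{\frac{1}{q} \left(2 + q\right)}{3} = - \frac{2 + q}{3 q}$)
$F{\left(T,K \right)} = \frac{7}{2} - K$ ($F{\left(T,K \right)} = \left(- \frac{1}{2}\right) \left(-7\right) - K = \frac{7}{2} - K$)
$L{\left(X \right)} = - \frac{14}{3} - \frac{X}{3}$ ($L{\left(X \right)} = -4 + \frac{-2 - X}{3 X} X = -4 - \left(\frac{2}{3} + \frac{X}{3}\right) = - \frac{14}{3} - \frac{X}{3}$)
$\frac{1}{F{\left(Z,- \frac{881}{999} \right)} + L{\left(g{\left(20 \right)} \right)}} = \frac{1}{\left(\frac{7}{2} - - \frac{881}{999}\right) - \frac{34}{3}} = \frac{1}{\left(\frac{7}{2} + \frac{881}{999}\right) - \frac{34}{3}} = \frac{1}{\frac{8755}{1998} - \frac{34}{3}} = \frac{1}{- \frac{13889}{1998}} = - \frac{1998}{13889}$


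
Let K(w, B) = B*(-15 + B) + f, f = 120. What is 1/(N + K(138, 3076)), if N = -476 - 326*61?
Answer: 1/9395394 ≈ 1.0644e-7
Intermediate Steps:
N = -20362 (N = -476 - 19886 = -20362)
K(w, B) = 120 + B*(-15 + B) (K(w, B) = B*(-15 + B) + 120 = 120 + B*(-15 + B))
1/(N + K(138, 3076)) = 1/(-20362 + (120 + 3076**2 - 15*3076)) = 1/(-20362 + (120 + 9461776 - 46140)) = 1/(-20362 + 9415756) = 1/9395394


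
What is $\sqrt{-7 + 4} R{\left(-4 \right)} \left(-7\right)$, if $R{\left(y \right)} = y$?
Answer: $28 i \sqrt{3} \approx 48.497 i$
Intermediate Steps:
$\sqrt{-7 + 4} R{\left(-4 \right)} \left(-7\right) = \sqrt{-7 + 4} \left(-4\right) \left(-7\right) = \sqrt{-3} \left(-4\right) \left(-7\right) = i \sqrt{3} \left(-4\right) \left(-7\right) = - 4 i \sqrt{3} \left(-7\right) = 28 i \sqrt{3}$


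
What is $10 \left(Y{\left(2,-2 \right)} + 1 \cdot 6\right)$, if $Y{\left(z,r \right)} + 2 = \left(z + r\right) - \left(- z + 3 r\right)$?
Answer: $120$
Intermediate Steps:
$Y{\left(z,r \right)} = -2 - 2 r + 2 z$ ($Y{\left(z,r \right)} = -2 + \left(\left(z + r\right) - \left(- z + 3 r\right)\right) = -2 + \left(\left(r + z\right) - \left(- z + 3 r\right)\right) = -2 - \left(- 2 z + 2 r\right) = -2 - 2 r + 2 z$)
$10 \left(Y{\left(2,-2 \right)} + 1 \cdot 6\right) = 10 \left(\left(-2 - -4 + 2 \cdot 2\right) + 1 \cdot 6\right) = 10 \left(\left(-2 + 4 + 4\right) + 6\right) = 10 \left(6 + 6\right) = 10 \cdot 12 = 120$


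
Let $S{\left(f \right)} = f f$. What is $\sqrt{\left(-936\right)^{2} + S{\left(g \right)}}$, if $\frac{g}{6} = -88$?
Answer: $24 \sqrt{2005} \approx 1074.7$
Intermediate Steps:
$g = -528$ ($g = 6 \left(-88\right) = -528$)
$S{\left(f \right)} = f^{2}$
$\sqrt{\left(-936\right)^{2} + S{\left(g \right)}} = \sqrt{\left(-936\right)^{2} + \left(-528\right)^{2}} = \sqrt{876096 + 278784} = \sqrt{1154880} = 24 \sqrt{2005}$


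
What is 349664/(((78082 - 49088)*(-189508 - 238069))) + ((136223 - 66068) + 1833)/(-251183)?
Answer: -63752509027004/222425552406961 ≈ -0.28662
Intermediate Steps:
349664/(((78082 - 49088)*(-189508 - 238069))) + ((136223 - 66068) + 1833)/(-251183) = 349664/((28994*(-427577))) + (70155 + 1833)*(-1/251183) = 349664/(-12397167538) + 71988*(-1/251183) = 349664*(-1/12397167538) - 71988/251183 = -24976/885511967 - 71988/251183 = -63752509027004/222425552406961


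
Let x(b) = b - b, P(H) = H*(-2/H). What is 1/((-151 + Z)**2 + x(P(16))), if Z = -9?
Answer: 1/25600 ≈ 3.9063e-5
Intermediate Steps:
P(H) = -2
x(b) = 0
1/((-151 + Z)**2 + x(P(16))) = 1/((-151 - 9)**2 + 0) = 1/((-160)**2 + 0) = 1/(25600 + 0) = 1/25600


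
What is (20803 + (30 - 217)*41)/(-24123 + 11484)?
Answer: -13136/12639 ≈ -1.0393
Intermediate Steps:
(20803 + (30 - 217)*41)/(-24123 + 11484) = (20803 - 187*41)/(-12639) = (20803 - 7667)*(-1/12639) = 13136*(-1/12639) = -13136/12639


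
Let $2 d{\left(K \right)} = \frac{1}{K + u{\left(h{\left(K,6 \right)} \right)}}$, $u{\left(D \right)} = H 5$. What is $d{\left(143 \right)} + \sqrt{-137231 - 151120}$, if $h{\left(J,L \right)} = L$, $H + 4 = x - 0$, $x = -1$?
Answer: $\frac{1}{236} + 3 i \sqrt{32039} \approx 0.0042373 + 536.98 i$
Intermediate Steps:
$H = -5$ ($H = -4 - 1 = -5$)
$u{\left(D \right)} = -25$ ($u{\left(D \right)} = \left(-5\right) 5 = -25$)
$d{\left(K \right)} = \frac{1}{2 \left(-25 + K\right)}$ ($d{\left(K \right)} = \frac{1}{2 \left(K - 25\right)} = \frac{1}{2 \left(-25 + K\right)}$)
$d{\left(143 \right)} + \sqrt{-137231 - 151120} = \frac{1}{2 \left(-25 + 143\right)} + \sqrt{-137231 - 151120} = \frac{1}{2 \cdot 118} + \sqrt{-288351} = \frac{1}{2} \cdot \frac{1}{118} + 3 i \sqrt{32039} = \frac{1}{236} + 3 i \sqrt{32039}$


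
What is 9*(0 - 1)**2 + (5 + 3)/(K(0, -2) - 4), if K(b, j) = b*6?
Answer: 7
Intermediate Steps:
K(b, j) = 6*b
9*(0 - 1)**2 + (5 + 3)/(K(0, -2) - 4) = 9*(0 - 1)**2 + (5 + 3)/(6*0 - 4) = 9*(-1)**2 + 8/(0 - 4) = 9*1 + 8/(-4) = 9 - 1/4*8 = 9 - 2 = 7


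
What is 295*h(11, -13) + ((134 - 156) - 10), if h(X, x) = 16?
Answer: 4688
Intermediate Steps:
295*h(11, -13) + ((134 - 156) - 10) = 295*16 + ((134 - 156) - 10) = 4720 + (-22 - 10) = 4720 - 32 = 4688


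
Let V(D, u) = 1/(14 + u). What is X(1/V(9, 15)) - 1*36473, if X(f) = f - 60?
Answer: -36504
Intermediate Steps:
X(f) = -60 + f
X(1/V(9, 15)) - 1*36473 = (-60 + 1/(1/(14 + 15))) - 1*36473 = (-60 + 1/(1/29)) - 36473 = (-60 + 29) - 36473 = -31 - 36473 = -36504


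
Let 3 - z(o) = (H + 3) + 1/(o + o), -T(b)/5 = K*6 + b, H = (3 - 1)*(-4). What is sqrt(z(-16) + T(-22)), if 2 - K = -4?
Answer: I*sqrt(3966)/8 ≈ 7.872*I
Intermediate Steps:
K = 6 (K = 2 - 1*(-4) = 2 + 4 = 6)
H = -8 (H = 2*(-4) = -8)
T(b) = -180 - 5*b (T(b) = -5*(6*6 + b) = -5*(36 + b) = -180 - 5*b)
z(o) = 8 - 1/(2*o) (z(o) = 3 - ((-8 + 3) + 1/(o + o)) = 3 - (-5 + 1/(2*o)) = 3 + (5 - 1/(2*o)) = 8 - 1/(2*o))
sqrt(z(-16) + T(-22)) = sqrt((8 - 1/2/(-16)) + (-180 - 5*(-22))) = sqrt((8 - 1/2*(-1/16)) + (-180 + 110)) = sqrt((8 + 1/32) - 70) = sqrt(257/32 - 70) = sqrt(-1983/32) = I*sqrt(3966)/8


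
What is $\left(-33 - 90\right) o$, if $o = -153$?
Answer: $18819$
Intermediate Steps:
$\left(-33 - 90\right) o = \left(-33 - 90\right) \left(-153\right) = \left(-123\right) \left(-153\right) = 18819$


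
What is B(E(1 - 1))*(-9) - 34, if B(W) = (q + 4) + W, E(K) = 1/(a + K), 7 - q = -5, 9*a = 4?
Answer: -793/4 ≈ -198.25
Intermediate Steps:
a = 4/9 (a = (1/9)*4 = 4/9 ≈ 0.44444)
q = 12 (q = 7 - 1*(-5) = 7 + 5 = 12)
E(K) = 1/(4/9 + K)
B(W) = 16 + W (B(W) = (12 + 4) + W = 16 + W)
B(E(1 - 1))*(-9) - 34 = (16 + 9/(4 + 9*(1 - 1)))*(-9) - 34 = (16 + 9/(4 + 9*0))*(-9) - 34 = (16 + 9/(4 + 0))*(-9) - 34 = (16 + 9/4)*(-9) - 34 = (73/4)*(-9) - 34 = -657/4 - 34 = -793/4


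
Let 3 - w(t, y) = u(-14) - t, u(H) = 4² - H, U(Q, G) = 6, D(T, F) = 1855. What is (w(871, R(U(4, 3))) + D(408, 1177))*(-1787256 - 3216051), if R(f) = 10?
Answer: -13503925593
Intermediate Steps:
u(H) = 16 - H
w(t, y) = -27 + t (w(t, y) = 3 - ((16 - 1*(-14)) - t) = 3 - ((16 + 14) - t) = 3 - (30 - t) = 3 + (-30 + t) = -27 + t)
(w(871, R(U(4, 3))) + D(408, 1177))*(-1787256 - 3216051) = ((-27 + 871) + 1855)*(-1787256 - 3216051) = (844 + 1855)*(-5003307) = 2699*(-5003307) = -13503925593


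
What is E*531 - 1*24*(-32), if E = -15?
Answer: -7197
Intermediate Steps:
E*531 - 1*24*(-32) = -15*531 - 1*24*(-32) = -7965 - 24*(-32) = -7965 - 1*(-768) = -7965 + 768 = -7197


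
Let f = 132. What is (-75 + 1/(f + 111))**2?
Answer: 332114176/59049 ≈ 5624.4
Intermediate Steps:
(-75 + 1/(f + 111))**2 = (-75 + 1/(132 + 111))**2 = (-75 + 1/243)**2 = (-18224/243)**2 = 332114176/59049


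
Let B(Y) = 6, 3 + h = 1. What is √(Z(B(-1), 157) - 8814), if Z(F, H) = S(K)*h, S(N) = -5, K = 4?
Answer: 2*I*√2201 ≈ 93.83*I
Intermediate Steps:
h = -2 (h = -3 + 1 = -2)
Z(F, H) = 10 (Z(F, H) = -5*(-2) = 10)
√(Z(B(-1), 157) - 8814) = √(10 - 8814) = √(-8804) = 2*I*√2201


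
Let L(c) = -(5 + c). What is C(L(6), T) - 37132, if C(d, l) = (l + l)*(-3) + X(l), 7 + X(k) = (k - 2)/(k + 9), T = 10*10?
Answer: -4113453/109 ≈ -37738.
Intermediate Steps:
T = 100
L(c) = -5 - c
X(k) = -7 + (-2 + k)/(9 + k) (X(k) = -7 + (k - 2)/(k + 9) = -7 + (-2 + k)/(9 + k))
C(d, l) = -6*l + (-65 - 6*l)/(9 + l) (C(d, l) = (l + l)*(-3) + (-65 - 6*l)/(9 + l) = (2*l)*(-3) + (-65 - 6*l)/(9 + l) = -6*l + (-65 - 6*l)/(9 + l))
C(L(6), T) - 37132 = (-65 - 60*100 - 6*100²)/(9 + 100) - 37132 = (-65 - 6000 - 6*10000)/109 - 37132 = (-65 - 6000 - 60000)/109 - 37132 = (1/109)*(-66065) - 37132 = -66065/109 - 37132 = -4113453/109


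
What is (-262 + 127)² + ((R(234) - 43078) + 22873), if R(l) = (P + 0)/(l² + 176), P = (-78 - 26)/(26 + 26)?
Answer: -54382681/27466 ≈ -1980.0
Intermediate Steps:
P = -2 (P = -104/52 = -104*1/52 = -2)
R(l) = -2/(176 + l²) (R(l) = (-2 + 0)/(l² + 176) = -2/(176 + l²))
(-262 + 127)² + ((R(234) - 43078) + 22873) = (-262 + 127)² + ((-2/(176 + 234²) - 43078) + 22873) = (-135)² + ((-2/(176 + 54756) - 43078) + 22873) = 18225 + ((-2/54932 - 43078) + 22873) = 18225 + ((-2*1/54932 - 43078) + 22873) = 18225 + ((-1/27466 - 43078) + 22873) = 18225 + (-1183180349/27466 + 22873) = 18225 - 554950531/27466 = -54382681/27466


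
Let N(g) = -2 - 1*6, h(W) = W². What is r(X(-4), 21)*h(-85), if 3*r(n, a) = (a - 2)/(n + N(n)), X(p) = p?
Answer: -137275/36 ≈ -3813.2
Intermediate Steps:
N(g) = -8 (N(g) = -2 - 6 = -8)
r(n, a) = (-2 + a)/(3*(-8 + n)) (r(n, a) = ((a - 2)/(n - 8))/3 = ((-2 + a)/(-8 + n))/3 = (-2 + a)/(3*(-8 + n)))
r(X(-4), 21)*h(-85) = ((-2 + 21)/(3*(-8 - 4)))*(-85)² = ((⅓)*19/(-12))*7225 = ((⅓)*(-1/12)*19)*7225 = -19/36*7225 = -137275/36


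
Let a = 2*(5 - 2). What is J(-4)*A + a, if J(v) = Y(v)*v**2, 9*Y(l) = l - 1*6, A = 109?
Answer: -17386/9 ≈ -1931.8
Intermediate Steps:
Y(l) = -2/3 + l/9 (Y(l) = (l - 1*6)/9 = (l - 6)/9 = (-6 + l)/9 = -2/3 + l/9)
a = 6 (a = 2*3 = 6)
J(v) = v**2*(-2/3 + v/9) (J(v) = (-2/3 + v/9)*v**2 = v**2*(-2/3 + v/9))
J(-4)*A + a = ((1/9)*(-4)**2*(-6 - 4))*109 + 6 = ((1/9)*16*(-10))*109 + 6 = -160/9*109 + 6 = -17440/9 + 6 = -17386/9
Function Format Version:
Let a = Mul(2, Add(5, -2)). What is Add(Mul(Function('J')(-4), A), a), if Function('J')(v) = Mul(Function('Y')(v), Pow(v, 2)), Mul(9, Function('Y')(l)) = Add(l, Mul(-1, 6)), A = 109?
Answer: Rational(-17386, 9) ≈ -1931.8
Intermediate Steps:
Function('Y')(l) = Add(Rational(-2, 3), Mul(Rational(1, 9), l)) (Function('Y')(l) = Mul(Rational(1, 9), Add(l, Mul(-1, 6))) = Mul(Rational(1, 9), Add(l, -6)) = Mul(Rational(1, 9), Add(-6, l)) = Add(Rational(-2, 3), Mul(Rational(1, 9), l)))
a = 6 (a = Mul(2, 3) = 6)
Function('J')(v) = Mul(Pow(v, 2), Add(Rational(-2, 3), Mul(Rational(1, 9), v))) (Function('J')(v) = Mul(Add(Rational(-2, 3), Mul(Rational(1, 9), v)), Pow(v, 2)) = Mul(Pow(v, 2), Add(Rational(-2, 3), Mul(Rational(1, 9), v))))
Add(Mul(Function('J')(-4), A), a) = Add(Mul(Mul(Rational(1, 9), Pow(-4, 2), Add(-6, -4)), 109), 6) = Add(Mul(Mul(Rational(1, 9), 16, -10), 109), 6) = Add(Mul(Rational(-160, 9), 109), 6) = Add(Rational(-17440, 9), 6) = Rational(-17386, 9)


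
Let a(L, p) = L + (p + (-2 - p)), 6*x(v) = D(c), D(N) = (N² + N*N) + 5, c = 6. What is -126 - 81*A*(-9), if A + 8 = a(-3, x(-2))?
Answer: -9603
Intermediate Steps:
D(N) = 5 + 2*N² (D(N) = (N² + N²) + 5 = 2*N² + 5 = 5 + 2*N²)
x(v) = 77/6 (x(v) = (5 + 2*6²)/6 = (5 + 2*36)/6 = (5 + 72)/6 = (⅙)*77 = 77/6)
a(L, p) = -2 + L (a(L, p) = L - 2 = -2 + L)
A = -13 (A = -8 + (-2 - 3) = -8 - 5 = -13)
-126 - 81*A*(-9) = -126 - (-1053)*(-9) = -126 - 81*117 = -126 - 9477 = -9603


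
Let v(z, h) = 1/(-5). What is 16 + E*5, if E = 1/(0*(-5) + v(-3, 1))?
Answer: -9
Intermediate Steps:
v(z, h) = -1/5
E = -5 (E = 1/(0*(-5) - 1/5) = 1/(0 - 1/5) = 1/(-1/5) = -5)
16 + E*5 = 16 - 5*5 = 16 - 25 = -9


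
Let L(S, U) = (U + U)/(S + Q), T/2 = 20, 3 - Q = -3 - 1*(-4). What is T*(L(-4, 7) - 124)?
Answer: -5240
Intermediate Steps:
Q = 2 (Q = 3 - (-3 - 1*(-4)) = 3 - (-3 + 4) = 3 - 1*1 = 3 - 1 = 2)
T = 40 (T = 2*20 = 40)
L(S, U) = 2*U/(2 + S) (L(S, U) = (U + U)/(S + 2) = (2*U)/(2 + S) = 2*U/(2 + S))
T*(L(-4, 7) - 124) = 40*(2*7/(2 - 4) - 124) = 40*(2*7/(-2) - 124) = 40*(2*7*(-½) - 124) = 40*(-7 - 124) = 40*(-131) = -5240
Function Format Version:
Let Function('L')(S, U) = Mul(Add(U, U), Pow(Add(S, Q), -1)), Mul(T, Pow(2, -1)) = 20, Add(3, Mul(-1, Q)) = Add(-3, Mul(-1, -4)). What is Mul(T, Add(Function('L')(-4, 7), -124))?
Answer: -5240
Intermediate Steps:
Q = 2 (Q = Add(3, Mul(-1, Add(-3, Mul(-1, -4)))) = Add(3, Mul(-1, Add(-3, 4))) = Add(3, Mul(-1, 1)) = Add(3, -1) = 2)
T = 40 (T = Mul(2, 20) = 40)
Function('L')(S, U) = Mul(2, U, Pow(Add(2, S), -1)) (Function('L')(S, U) = Mul(Add(U, U), Pow(Add(S, 2), -1)) = Mul(Mul(2, U), Pow(Add(2, S), -1)) = Mul(2, U, Pow(Add(2, S), -1)))
Mul(T, Add(Function('L')(-4, 7), -124)) = Mul(40, Add(Mul(2, 7, Pow(Add(2, -4), -1)), -124)) = Mul(40, Add(Mul(2, 7, Pow(-2, -1)), -124)) = Mul(40, Add(Mul(2, 7, Rational(-1, 2)), -124)) = Mul(40, Add(-7, -124)) = Mul(40, -131) = -5240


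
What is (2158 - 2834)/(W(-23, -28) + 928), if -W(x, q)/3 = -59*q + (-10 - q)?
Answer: 26/157 ≈ 0.16561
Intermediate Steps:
W(x, q) = 30 + 180*q (W(x, q) = -3*(-59*q + (-10 - q)) = -3*(-10 - 60*q) = 30 + 180*q)
(2158 - 2834)/(W(-23, -28) + 928) = (2158 - 2834)/((30 + 180*(-28)) + 928) = -676/((30 - 5040) + 928) = -676/(-5010 + 928) = -676/(-4082) = -676*(-1/4082) = 26/157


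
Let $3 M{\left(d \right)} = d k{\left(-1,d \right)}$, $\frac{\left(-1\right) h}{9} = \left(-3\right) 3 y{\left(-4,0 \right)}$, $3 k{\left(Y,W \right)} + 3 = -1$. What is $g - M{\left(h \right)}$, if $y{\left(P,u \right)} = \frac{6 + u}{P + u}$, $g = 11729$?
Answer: $11675$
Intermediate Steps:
$k{\left(Y,W \right)} = - \frac{4}{3}$ ($k{\left(Y,W \right)} = -1 + \frac{1}{3} \left(-1\right) = -1 - \frac{1}{3} = - \frac{4}{3}$)
$y{\left(P,u \right)} = \frac{6 + u}{P + u}$
$h = - \frac{243}{2}$ ($h = - 9 \left(-3\right) 3 \frac{6 + 0}{-4 + 0} = - 9 \left(- 9 \frac{1}{-4} \cdot 6\right) = - 9 \left(- 9 \left(\left(- \frac{1}{4}\right) 6\right)\right) = - 9 \left(\left(-9\right) \left(- \frac{3}{2}\right)\right) = \left(-9\right) \frac{27}{2} = - \frac{243}{2} \approx -121.5$)
$M{\left(d \right)} = - \frac{4 d}{9}$ ($M{\left(d \right)} = \frac{d \left(- \frac{4}{3}\right)}{3} = \frac{\left(- \frac{4}{3}\right) d}{3} = - \frac{4 d}{9}$)
$g - M{\left(h \right)} = 11729 - \left(- \frac{4}{9}\right) \left(- \frac{243}{2}\right) = 11729 - 54 = 11675$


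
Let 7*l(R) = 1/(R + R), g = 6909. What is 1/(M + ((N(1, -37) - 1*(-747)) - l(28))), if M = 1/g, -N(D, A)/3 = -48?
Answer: 7896/7035317 ≈ 0.0011223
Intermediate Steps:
l(R) = 1/(14*R) (l(R) = 1/(7*(R + R)) = 1/(7*((2*R))) = (1/(2*R))/7 = 1/(14*R))
N(D, A) = 144 (N(D, A) = -3*(-48) = 144)
M = 1/6909 ≈ 0.00014474
1/(M + ((N(1, -37) - 1*(-747)) - l(28))) = 1/(1/6909 + ((144 - 1*(-747)) - 1/(14*28))) = 1/(1/6909 + ((144 + 747) - 1/(14*28))) = 1/(1/6909 + (891 - 1*1/392)) = 1/(1/6909 + (891 - 1/392)) = 1/(1/6909 + 349271/392) = 1/(7035317/7896) = 7896/7035317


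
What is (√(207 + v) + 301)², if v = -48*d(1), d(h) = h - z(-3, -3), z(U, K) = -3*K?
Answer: (301 + √591)² ≈ 1.0583e+5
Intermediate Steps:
d(h) = -9 + h (d(h) = h - (-3)*(-3) = h - 1*9 = h - 9 = -9 + h)
v = 384 (v = -48*(-9 + 1) = -48*(-8) = 384)
(√(207 + v) + 301)² = (√(207 + 384) + 301)² = (√591 + 301)² = (301 + √591)²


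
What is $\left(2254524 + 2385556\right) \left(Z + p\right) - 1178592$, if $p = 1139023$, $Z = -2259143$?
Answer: $-5197447588192$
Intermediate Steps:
$\left(2254524 + 2385556\right) \left(Z + p\right) - 1178592 = \left(2254524 + 2385556\right) \left(-2259143 + 1139023\right) - 1178592 = 4640080 \left(-1120120\right) - 1178592 = -5197446409600 - 1178592 = -5197447588192$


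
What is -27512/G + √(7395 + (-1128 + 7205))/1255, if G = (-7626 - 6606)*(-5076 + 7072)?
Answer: 3439/3550884 + 4*√842/1255 ≈ 0.093454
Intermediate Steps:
G = -28407072 (G = -14232*1996 = -28407072)
-27512/G + √(7395 + (-1128 + 7205))/1255 = -27512/(-28407072) + √(7395 + (-1128 + 7205))/1255 = -27512*(-1/28407072) + √(7395 + 6077)*(1/1255) = 3439/3550884 + √13472*(1/1255) = 3439/3550884 + (4*√842)*(1/1255) = 3439/3550884 + 4*√842/1255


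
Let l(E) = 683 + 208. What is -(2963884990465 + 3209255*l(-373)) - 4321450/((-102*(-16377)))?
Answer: -2477905055608734815/835227 ≈ -2.9667e+12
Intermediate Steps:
l(E) = 891
-(2963884990465 + 3209255*l(-373)) - 4321450/((-102*(-16377))) = -3209255/(1/(923543 + 891)) - 4321450/((-102*(-16377))) = -3209255/(1/924434) - 4321450/1670454 = -3209255/1/924434 - 4321450*1/1670454 = -3209255*924434 - 2160725/835227 = -2966744436670 - 2160725/835227 = -2477905055608734815/835227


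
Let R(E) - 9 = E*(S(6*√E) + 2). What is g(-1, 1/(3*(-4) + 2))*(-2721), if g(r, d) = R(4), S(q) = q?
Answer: -176865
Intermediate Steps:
R(E) = 9 + E*(2 + 6*√E) (R(E) = 9 + E*(6*√E + 2) = 9 + E*(2 + 6*√E))
g(r, d) = 65 (g(r, d) = 9 + 2*4 + 6*4^(3/2) = 9 + 8 + 6*8 = 9 + 8 + 48 = 65)
g(-1, 1/(3*(-4) + 2))*(-2721) = 65*(-2721) = -176865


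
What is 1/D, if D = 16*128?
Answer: 1/2048 ≈ 0.00048828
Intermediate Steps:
D = 2048
1/D = 1/2048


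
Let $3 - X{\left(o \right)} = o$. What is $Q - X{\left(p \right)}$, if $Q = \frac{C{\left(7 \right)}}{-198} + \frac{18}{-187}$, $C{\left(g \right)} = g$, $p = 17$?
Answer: $\frac{46681}{3366} \approx 13.868$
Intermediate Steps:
$X{\left(o \right)} = 3 - o$
$Q = - \frac{443}{3366}$ ($Q = \frac{7}{-198} + \frac{18}{-187} = 7 \left(- \frac{1}{198}\right) + 18 \left(- \frac{1}{187}\right) = - \frac{7}{198} - \frac{18}{187} = - \frac{443}{3366} \approx -0.13161$)
$Q - X{\left(p \right)} = - \frac{443}{3366} - \left(3 - 17\right) = - \frac{443}{3366} - -14 = - \frac{443}{3366} + 14 = \frac{46681}{3366}$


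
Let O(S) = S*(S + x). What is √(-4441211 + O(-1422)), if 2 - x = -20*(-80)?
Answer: I*√146771 ≈ 383.11*I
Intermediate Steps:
x = -1598 (x = 2 - (-20)*(-80) = 2 - 1*1600 = 2 - 1600 = -1598)
O(S) = S*(-1598 + S) (O(S) = S*(S - 1598) = S*(-1598 + S))
√(-4441211 + O(-1422)) = √(-4441211 - 1422*(-1598 - 1422)) = √(-4441211 - 1422*(-3020)) = √(-4441211 + 4294440) = √(-146771) = I*√146771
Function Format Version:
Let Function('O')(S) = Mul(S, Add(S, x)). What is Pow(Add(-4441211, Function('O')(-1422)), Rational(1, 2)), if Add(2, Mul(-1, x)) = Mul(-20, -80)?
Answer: Mul(I, Pow(146771, Rational(1, 2))) ≈ Mul(383.11, I)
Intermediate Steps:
x = -1598 (x = Add(2, Mul(-1, Mul(-20, -80))) = Add(2, Mul(-1, 1600)) = Add(2, -1600) = -1598)
Function('O')(S) = Mul(S, Add(-1598, S)) (Function('O')(S) = Mul(S, Add(S, -1598)) = Mul(S, Add(-1598, S)))
Pow(Add(-4441211, Function('O')(-1422)), Rational(1, 2)) = Pow(Add(-4441211, Mul(-1422, Add(-1598, -1422))), Rational(1, 2)) = Pow(Add(-4441211, Mul(-1422, -3020)), Rational(1, 2)) = Pow(Add(-4441211, 4294440), Rational(1, 2)) = Pow(-146771, Rational(1, 2)) = Mul(I, Pow(146771, Rational(1, 2)))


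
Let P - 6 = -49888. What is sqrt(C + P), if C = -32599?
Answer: I*sqrt(82481) ≈ 287.2*I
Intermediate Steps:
P = -49882 (P = 6 - 49888 = -49882)
sqrt(C + P) = sqrt(-32599 - 49882) = sqrt(-82481) = I*sqrt(82481)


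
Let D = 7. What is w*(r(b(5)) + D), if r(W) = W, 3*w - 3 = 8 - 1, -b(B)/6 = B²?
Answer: -1430/3 ≈ -476.67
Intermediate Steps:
b(B) = -6*B²
w = 10/3 (w = 1 + (8 - 1)/3 = 1 + (⅓)*7 = 1 + 7/3 = 10/3 ≈ 3.3333)
w*(r(b(5)) + D) = 10*(-6*5² + 7)/3 = 10*(-6*25 + 7)/3 = 10*(-150 + 7)/3 = (10/3)*(-143) = -1430/3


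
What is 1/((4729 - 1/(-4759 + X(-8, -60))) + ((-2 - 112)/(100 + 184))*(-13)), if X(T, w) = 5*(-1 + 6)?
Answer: 168057/795618562 ≈ 0.00021123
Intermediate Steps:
X(T, w) = 25 (X(T, w) = 5*5 = 25)
1/((4729 - 1/(-4759 + X(-8, -60))) + ((-2 - 112)/(100 + 184))*(-13)) = 1/((4729 - 1/(-4759 + 25)) + ((-2 - 112)/(100 + 184))*(-13)) = 1/((4729 - 1/(-4734)) - 114/284*(-13)) = 1/((4729 - 1*(-1/4734)) - 114*1/284*(-13)) = 1/((4729 + 1/4734) - 57/142*(-13)) = 1/(22387087/4734 + 741/142) = 1/(795618562/168057) = 168057/795618562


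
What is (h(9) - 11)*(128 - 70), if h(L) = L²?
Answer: 4060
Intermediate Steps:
(h(9) - 11)*(128 - 70) = (9² - 11)*(128 - 70) = (81 - 11)*58 = 70*58 = 4060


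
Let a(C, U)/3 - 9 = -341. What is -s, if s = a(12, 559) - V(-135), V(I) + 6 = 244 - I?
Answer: 1369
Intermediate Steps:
a(C, U) = -996 (a(C, U) = 27 + 3*(-341) = 27 - 1023 = -996)
V(I) = 238 - I (V(I) = -6 + (244 - I) = 238 - I)
s = -1369 (s = -996 - (238 - 1*(-135)) = -996 - (238 + 135) = -996 - 1*373 = -996 - 373 = -1369)
-s = -1*(-1369) = 1369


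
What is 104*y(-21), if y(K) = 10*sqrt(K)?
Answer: 1040*I*sqrt(21) ≈ 4765.9*I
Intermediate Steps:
104*y(-21) = 104*(10*sqrt(-21)) = 104*(10*(I*sqrt(21))) = 104*(10*I*sqrt(21)) = 1040*I*sqrt(21)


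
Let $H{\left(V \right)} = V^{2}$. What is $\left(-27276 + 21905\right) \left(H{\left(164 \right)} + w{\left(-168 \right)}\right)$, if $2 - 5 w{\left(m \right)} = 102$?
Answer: $-144350996$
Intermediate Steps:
$w{\left(m \right)} = -20$ ($w{\left(m \right)} = \frac{2}{5} - \frac{102}{5} = -20$)
$\left(-27276 + 21905\right) \left(H{\left(164 \right)} + w{\left(-168 \right)}\right) = \left(-27276 + 21905\right) \left(164^{2} - 20\right) = - 5371 \left(26896 - 20\right) = \left(-5371\right) 26876 = -144350996$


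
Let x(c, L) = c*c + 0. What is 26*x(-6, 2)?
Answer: 936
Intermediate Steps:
x(c, L) = c**2 (x(c, L) = c**2 + 0 = c**2)
26*x(-6, 2) = 26*(-6)**2 = 26*36 = 936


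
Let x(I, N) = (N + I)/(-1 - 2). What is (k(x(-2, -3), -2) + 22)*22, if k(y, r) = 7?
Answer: 638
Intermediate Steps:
x(I, N) = -I/3 - N/3 (x(I, N) = (I + N)/(-3) = (I + N)*(-⅓) = -I/3 - N/3)
(k(x(-2, -3), -2) + 22)*22 = (7 + 22)*22 = 29*22 = 638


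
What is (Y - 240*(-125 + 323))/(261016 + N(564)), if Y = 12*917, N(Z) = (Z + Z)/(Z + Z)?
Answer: -36516/261017 ≈ -0.13990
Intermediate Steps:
N(Z) = 1 (N(Z) = (2*Z)/((2*Z)) = (2*Z)*(1/(2*Z)) = 1)
Y = 11004
(Y - 240*(-125 + 323))/(261016 + N(564)) = (11004 - 240*(-125 + 323))/(261016 + 1) = (11004 - 240*198)/261017 = (11004 - 47520)*(1/261017) = -36516*1/261017 = -36516/261017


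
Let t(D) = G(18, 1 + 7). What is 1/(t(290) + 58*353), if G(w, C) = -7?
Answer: 1/20467 ≈ 4.8859e-5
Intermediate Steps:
t(D) = -7
1/(t(290) + 58*353) = 1/(-7 + 58*353) = 1/(-7 + 20474) = 1/20467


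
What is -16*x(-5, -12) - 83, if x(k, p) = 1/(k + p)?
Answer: -1395/17 ≈ -82.059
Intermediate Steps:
-16*x(-5, -12) - 83 = -16/(-5 - 12) - 83 = -16/(-17) - 83 = -16*(-1/17) - 83 = 16/17 - 83 = -1395/17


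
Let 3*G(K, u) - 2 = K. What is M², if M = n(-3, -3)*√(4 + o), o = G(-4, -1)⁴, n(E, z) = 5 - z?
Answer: 21760/81 ≈ 268.64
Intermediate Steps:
G(K, u) = ⅔ + K/3
o = 16/81 (o = (⅔ + (⅓)*(-4))⁴ = (⅔ - 4/3)⁴ = (-⅔)⁴ = 16/81 ≈ 0.19753)
M = 16*√85/9 (M = (5 - 1*(-3))*√(4 + 16/81) = (5 + 3)*√(340/81) = 8*(2*√85/9) = 16*√85/9 ≈ 16.390)
M² = (16*√85/9)² = 21760/81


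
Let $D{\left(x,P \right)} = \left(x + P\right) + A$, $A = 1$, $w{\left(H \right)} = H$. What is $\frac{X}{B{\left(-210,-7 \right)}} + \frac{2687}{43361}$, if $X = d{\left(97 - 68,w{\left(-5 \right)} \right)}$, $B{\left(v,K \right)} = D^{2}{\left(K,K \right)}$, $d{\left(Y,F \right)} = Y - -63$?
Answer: $\frac{4443315}{7328009} \approx 0.60635$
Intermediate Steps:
$D{\left(x,P \right)} = 1 + P + x$ ($D{\left(x,P \right)} = \left(x + P\right) + 1 = \left(P + x\right) + 1 = 1 + P + x$)
$d{\left(Y,F \right)} = 63 + Y$ ($d{\left(Y,F \right)} = Y + 63 = 63 + Y$)
$B{\left(v,K \right)} = \left(1 + 2 K\right)^{2}$ ($B{\left(v,K \right)} = \left(1 + K + K\right)^{2} = \left(1 + 2 K\right)^{2}$)
$X = 92$ ($X = 63 + \left(97 - 68\right) = 63 + 29 = 92$)
$\frac{X}{B{\left(-210,-7 \right)}} + \frac{2687}{43361} = \frac{92}{\left(1 + 2 \left(-7\right)\right)^{2}} + \frac{2687}{43361} = \frac{92}{\left(1 - 14\right)^{2}} + 2687 \cdot \frac{1}{43361} = \frac{92}{\left(-13\right)^{2}} + \frac{2687}{43361} = \frac{92}{169} + \frac{2687}{43361} = \frac{4443315}{7328009}$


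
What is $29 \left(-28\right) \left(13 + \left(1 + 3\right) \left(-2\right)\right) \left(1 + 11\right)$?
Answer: $-48720$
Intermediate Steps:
$29 \left(-28\right) \left(13 + \left(1 + 3\right) \left(-2\right)\right) \left(1 + 11\right) = - 812 \left(13 + 4 \left(-2\right)\right) 12 = - 812 \left(13 - 8\right) 12 = - 812 \cdot 5 \cdot 12 = \left(-812\right) 60 = -48720$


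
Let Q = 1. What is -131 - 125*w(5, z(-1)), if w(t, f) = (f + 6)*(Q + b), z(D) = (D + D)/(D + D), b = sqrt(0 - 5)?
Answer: -1006 - 875*I*sqrt(5) ≈ -1006.0 - 1956.6*I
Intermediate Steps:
b = I*sqrt(5) (b = sqrt(-5) = I*sqrt(5) ≈ 2.2361*I)
z(D) = 1 (z(D) = (2*D)/((2*D)) = (2*D)*(1/(2*D)) = 1)
w(t, f) = (1 + I*sqrt(5))*(6 + f) (w(t, f) = (f + 6)*(1 + I*sqrt(5)) = (6 + f)*(1 + I*sqrt(5)) = (1 + I*sqrt(5))*(6 + f))
-131 - 125*w(5, z(-1)) = -131 - 125*(6 + 1 + 6*I*sqrt(5) + I*1*sqrt(5)) = -131 - 125*(6 + 1 + 6*I*sqrt(5) + I*sqrt(5)) = -131 - 125*(7 + 7*I*sqrt(5)) = -131 + (-875 - 875*I*sqrt(5)) = -1006 - 875*I*sqrt(5)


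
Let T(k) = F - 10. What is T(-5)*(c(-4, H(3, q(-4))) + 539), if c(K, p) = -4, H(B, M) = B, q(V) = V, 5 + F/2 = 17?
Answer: 7490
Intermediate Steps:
F = 24 (F = -10 + 2*17 = -10 + 34 = 24)
T(k) = 14 (T(k) = 24 - 10 = 14)
T(-5)*(c(-4, H(3, q(-4))) + 539) = 14*(-4 + 539) = 14*535 = 7490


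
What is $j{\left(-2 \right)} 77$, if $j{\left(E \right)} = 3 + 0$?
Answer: $231$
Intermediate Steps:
$j{\left(E \right)} = 3$
$j{\left(-2 \right)} 77 = 3 \cdot 77 = 231$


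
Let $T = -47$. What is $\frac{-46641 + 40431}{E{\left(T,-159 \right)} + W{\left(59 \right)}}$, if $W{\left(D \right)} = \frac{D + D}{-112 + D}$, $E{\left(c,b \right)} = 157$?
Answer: $- \frac{329130}{8203} \approx -40.123$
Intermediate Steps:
$W{\left(D \right)} = \frac{2 D}{-112 + D}$
$\frac{-46641 + 40431}{E{\left(T,-159 \right)} + W{\left(59 \right)}} = \frac{-46641 + 40431}{157 + 2 \cdot 59 \frac{1}{-112 + 59}} = - \frac{6210}{157 + 2 \cdot 59 \frac{1}{-53}} = - \frac{6210}{157 + 2 \cdot 59 \left(- \frac{1}{53}\right)} = - \frac{6210}{157 - \frac{118}{53}} = - \frac{6210}{\frac{8203}{53}} = \left(-6210\right) \frac{53}{8203} = - \frac{329130}{8203}$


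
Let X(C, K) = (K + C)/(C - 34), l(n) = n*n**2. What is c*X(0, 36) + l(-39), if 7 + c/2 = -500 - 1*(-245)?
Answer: -998991/17 ≈ -58764.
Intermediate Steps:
l(n) = n**3
X(C, K) = (C + K)/(-34 + C)
c = -524 (c = -14 + 2*(-500 - 1*(-245)) = -14 + 2*(-500 + 245) = -14 + 2*(-255) = -14 - 510 = -524)
c*X(0, 36) + l(-39) = -524*(0 + 36)/(-34 + 0) + (-39)**3 = -524*36/(-34) - 59319 = -(-262)*36/17 - 59319 = -524*(-18/17) - 59319 = 9432/17 - 59319 = -998991/17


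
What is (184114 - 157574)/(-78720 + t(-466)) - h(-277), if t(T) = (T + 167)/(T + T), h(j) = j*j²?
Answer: 1559331772907073/73366741 ≈ 2.1254e+7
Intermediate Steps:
h(j) = j³
t(T) = (167 + T)/(2*T) (t(T) = (167 + T)/((2*T)) = (167 + T)*(1/(2*T)) = (167 + T)/(2*T))
(184114 - 157574)/(-78720 + t(-466)) - h(-277) = (184114 - 157574)/(-78720 + (½)*(167 - 466)/(-466)) - 1*(-277)³ = 26540/(-78720 + (½)*(-1/466)*(-299)) - 1*(-21253933) = 26540/(-78720 + 299/932) + 21253933 = 26540/(-73366741/932) + 21253933 = 26540*(-932/73366741) + 21253933 = -24735280/73366741 + 21253933 = 1559331772907073/73366741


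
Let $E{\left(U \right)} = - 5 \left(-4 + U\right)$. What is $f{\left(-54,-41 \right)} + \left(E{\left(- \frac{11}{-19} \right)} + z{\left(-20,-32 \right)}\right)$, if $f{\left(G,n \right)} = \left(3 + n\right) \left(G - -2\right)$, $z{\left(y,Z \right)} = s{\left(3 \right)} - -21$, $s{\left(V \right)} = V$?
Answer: $\frac{38325}{19} \approx 2017.1$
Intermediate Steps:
$z{\left(y,Z \right)} = 24$ ($z{\left(y,Z \right)} = 3 - -21 = 3 + 21 = 24$)
$E{\left(U \right)} = 20 - 5 U$
$f{\left(G,n \right)} = \left(2 + G\right) \left(3 + n\right)$ ($f{\left(G,n \right)} = \left(3 + n\right) \left(G + 2\right) = \left(3 + n\right) \left(2 + G\right) = \left(2 + G\right) \left(3 + n\right)$)
$f{\left(-54,-41 \right)} + \left(E{\left(- \frac{11}{-19} \right)} + z{\left(-20,-32 \right)}\right) = \left(6 + 2 \left(-41\right) + 3 \left(-54\right) - -2214\right) + \left(\left(20 - 5 \left(- \frac{11}{-19}\right)\right) + 24\right) = \left(6 - 82 - 162 + 2214\right) + \left(\left(20 - 5 \left(\left(-11\right) \left(- \frac{1}{19}\right)\right)\right) + 24\right) = 1976 + \left(\left(20 - \frac{55}{19}\right) + 24\right) = 1976 + \left(\frac{325}{19} + 24\right) = 1976 + \frac{781}{19} = \frac{38325}{19}$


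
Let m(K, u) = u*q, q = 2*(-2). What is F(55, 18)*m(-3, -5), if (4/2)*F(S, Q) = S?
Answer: 550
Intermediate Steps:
F(S, Q) = S/2
q = -4
m(K, u) = -4*u (m(K, u) = u*(-4) = -4*u)
F(55, 18)*m(-3, -5) = ((½)*55)*(-4*(-5)) = (55/2)*20 = 550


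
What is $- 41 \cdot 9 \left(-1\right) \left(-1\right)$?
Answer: $-369$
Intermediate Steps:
$- 41 \cdot 9 \left(-1\right) \left(-1\right) = - 41 \left(\left(-9\right) \left(-1\right)\right) = \left(-41\right) 9 = -369$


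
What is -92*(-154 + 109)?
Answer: 4140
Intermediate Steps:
-92*(-154 + 109) = -92*(-45) = 4140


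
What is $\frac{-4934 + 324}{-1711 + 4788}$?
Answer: $- \frac{4610}{3077} \approx -1.4982$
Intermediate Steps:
$\frac{-4934 + 324}{-1711 + 4788} = - \frac{4610}{3077}$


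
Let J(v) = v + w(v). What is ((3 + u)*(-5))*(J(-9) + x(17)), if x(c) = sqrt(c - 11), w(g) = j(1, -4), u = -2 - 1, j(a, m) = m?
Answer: 0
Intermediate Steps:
u = -3
w(g) = -4
x(c) = sqrt(-11 + c)
J(v) = -4 + v (J(v) = v - 4 = -4 + v)
((3 + u)*(-5))*(J(-9) + x(17)) = ((3 - 3)*(-5))*((-4 - 9) + sqrt(-11 + 17)) = (0*(-5))*(-13 + sqrt(6)) = 0*(-13 + sqrt(6)) = 0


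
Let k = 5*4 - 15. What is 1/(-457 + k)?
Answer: -1/452 ≈ -0.0022124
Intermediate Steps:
k = 5 (k = 20 - 15 = 5)
1/(-457 + k) = 1/(-457 + 5) = 1/(-452) = -1/452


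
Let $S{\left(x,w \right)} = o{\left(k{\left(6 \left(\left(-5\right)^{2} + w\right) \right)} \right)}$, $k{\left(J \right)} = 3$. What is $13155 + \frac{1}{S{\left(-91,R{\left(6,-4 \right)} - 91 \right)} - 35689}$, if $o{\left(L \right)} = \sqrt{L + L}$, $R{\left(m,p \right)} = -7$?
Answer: $\frac{16755585490136}{1273704715} - \frac{\sqrt{6}}{1273704715} \approx 13155.0$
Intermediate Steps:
$o{\left(L \right)} = \sqrt{2} \sqrt{L}$ ($o{\left(L \right)} = \sqrt{2 L} = \sqrt{2} \sqrt{L}$)
$S{\left(x,w \right)} = \sqrt{6}$ ($S{\left(x,w \right)} = \sqrt{2} \sqrt{3} = \sqrt{6}$)
$13155 + \frac{1}{S{\left(-91,R{\left(6,-4 \right)} - 91 \right)} - 35689} = 13155 + \frac{1}{\sqrt{6} - 35689} = 13155 + \frac{1}{-35689 + \sqrt{6}}$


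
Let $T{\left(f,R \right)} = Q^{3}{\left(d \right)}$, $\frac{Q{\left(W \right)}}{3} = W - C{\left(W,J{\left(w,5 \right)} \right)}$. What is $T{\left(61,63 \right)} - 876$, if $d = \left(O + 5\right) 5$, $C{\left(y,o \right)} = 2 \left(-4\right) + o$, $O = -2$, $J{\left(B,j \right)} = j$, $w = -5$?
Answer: $156588$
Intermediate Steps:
$C{\left(y,o \right)} = -8 + o$
$d = 15$ ($d = \left(-2 + 5\right) 5 = 3 \cdot 5 = 15$)
$Q{\left(W \right)} = 9 + 3 W$ ($Q{\left(W \right)} = 3 \left(W - \left(-8 + 5\right)\right) = 3 \left(W - -3\right) = 3 \left(W + 3\right) = 3 \left(3 + W\right) = 9 + 3 W$)
$T{\left(f,R \right)} = 157464$ ($T{\left(f,R \right)} = \left(9 + 3 \cdot 15\right)^{3} = \left(9 + 45\right)^{3} = 54^{3} = 157464$)
$T{\left(61,63 \right)} - 876 = 157464 - 876 = 156588$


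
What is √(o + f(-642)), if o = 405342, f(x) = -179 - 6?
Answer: √405157 ≈ 636.52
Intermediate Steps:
f(x) = -185
√(o + f(-642)) = √(405342 - 185) = √405157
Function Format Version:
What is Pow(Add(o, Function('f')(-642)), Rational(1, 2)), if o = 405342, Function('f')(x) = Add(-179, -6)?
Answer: Pow(405157, Rational(1, 2)) ≈ 636.52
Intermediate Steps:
Function('f')(x) = -185
Pow(Add(o, Function('f')(-642)), Rational(1, 2)) = Pow(Add(405342, -185), Rational(1, 2)) = Pow(405157, Rational(1, 2))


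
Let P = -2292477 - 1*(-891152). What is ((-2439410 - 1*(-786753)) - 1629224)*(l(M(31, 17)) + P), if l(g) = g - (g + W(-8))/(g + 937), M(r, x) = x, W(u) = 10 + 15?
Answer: 731229272928499/159 ≈ 4.5989e+12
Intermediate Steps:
W(u) = 25
l(g) = g - (25 + g)/(937 + g) (l(g) = g - (g + 25)/(g + 937) = g - (25 + g)/(937 + g))
P = -1401325 (P = -2292477 + 891152 = -1401325)
((-2439410 - 1*(-786753)) - 1629224)*(l(M(31, 17)) + P) = ((-2439410 - 1*(-786753)) - 1629224)*((-25 + 17² + 936*17)/(937 + 17) - 1401325) = ((-2439410 + 786753) - 1629224)*((-25 + 289 + 15912)/954 - 1401325) = (-1652657 - 1629224)*((1/954)*16176 - 1401325) = -3281881*(2696/159 - 1401325) = -3281881*(-222807979/159) = 731229272928499/159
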